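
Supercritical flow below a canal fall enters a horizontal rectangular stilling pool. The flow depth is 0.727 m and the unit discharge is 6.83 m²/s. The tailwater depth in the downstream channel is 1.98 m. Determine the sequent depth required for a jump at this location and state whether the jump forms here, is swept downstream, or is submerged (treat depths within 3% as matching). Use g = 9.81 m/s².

V₁ = q/y₁ = 6.83/0.727 = 9.39 m/s. Fr₁ = V₁/√(g·y₁) = 9.39/√(9.81×0.727) = 3.52.
Bélanger equation: y₂/y₁ = ½[√(1 + 8Fr₁²) − 1] = ½[√100.0 − 1] = 4.50.
y₂ = 4.50 × 0.727 = 3.27 m.
Tailwater y_tw = 1.98 m: y_tw < y₂, so the jump is swept downstream.

y₂ = 3.27 m; the jump is swept downstream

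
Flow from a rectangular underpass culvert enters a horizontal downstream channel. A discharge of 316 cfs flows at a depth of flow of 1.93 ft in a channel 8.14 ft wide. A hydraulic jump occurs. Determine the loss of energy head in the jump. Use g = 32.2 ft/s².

ΔE = 1.51 ft

q = Q/b = 316/8.14 = 38.8 ft²/s; V₁ = q/y₁ = 20.1 ft/s. Fr₁ = V₁/√(g·y₁) = 2.55.
By Bélanger, y₂/y₁ = ½[√(1 + 8Fr₁²) − 1] = ½[√53.08 − 1] = 3.14.
y₂ = 3.14 × 1.93 = 6.07 ft.
V₂ = q/y₂ = 38.8/6.07 = 6.40 ft/s. E₁ = y₁ + V₁²/2g = 8.21 ft; E₂ = y₂ + V₂²/2g = 6.70 ft. ΔE = E₁ − E₂ = 1.51 ft.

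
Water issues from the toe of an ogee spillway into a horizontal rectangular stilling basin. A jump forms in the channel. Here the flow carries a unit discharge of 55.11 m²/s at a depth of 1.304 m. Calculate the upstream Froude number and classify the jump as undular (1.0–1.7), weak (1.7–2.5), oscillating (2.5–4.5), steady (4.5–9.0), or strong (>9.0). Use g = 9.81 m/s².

Fr₁ = 11.82; strong jump

V₁ = q/y₁ = 55.11/1.304 = 42.26 m/s. Fr₁ = V₁/√(g·y₁) = 42.26/√(9.81×1.304) = 11.82.
Fr₁ = 11.82 lies in the strong range.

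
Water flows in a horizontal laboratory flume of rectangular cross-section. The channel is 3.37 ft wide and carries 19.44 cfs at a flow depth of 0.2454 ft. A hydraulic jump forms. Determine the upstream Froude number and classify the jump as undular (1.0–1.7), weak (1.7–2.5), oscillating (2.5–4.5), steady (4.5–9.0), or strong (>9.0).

q = Q/b = 19.44/3.37 = 5.769 ft²/s; V₁ = q/y₁ = 23.51 ft/s. Fr₁ = V₁/√(g·y₁) = 8.362.
Fr₁ = 8.362 lies in the steady range.

Fr₁ = 8.362; steady jump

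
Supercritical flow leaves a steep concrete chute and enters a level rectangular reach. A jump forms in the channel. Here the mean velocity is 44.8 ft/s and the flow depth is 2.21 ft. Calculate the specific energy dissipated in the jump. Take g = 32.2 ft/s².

ΔE = 17.2 ft

Fr₁ = V₁/√(g·y₁) = 44.8/√(32.2×2.21) = 5.31.
Sequent-depth ratio: y₂/y₁ = ½[√(1 + 8Fr₁²) − 1] = ½[√226.6 − 1] = 7.03.
y₂ = 7.03 × 2.21 = 15.5 ft.
q = V₁·y₁ = 44.8 × 2.21 = 99.0 ft²/s. V₂ = q/y₂ = 99.0/15.5 = 6.38 ft/s. E₁ = y₁ + V₁²/2g = 33.4 ft; E₂ = y₂ + V₂²/2g = 16.2 ft. ΔE = E₁ − E₂ = 17.2 ft.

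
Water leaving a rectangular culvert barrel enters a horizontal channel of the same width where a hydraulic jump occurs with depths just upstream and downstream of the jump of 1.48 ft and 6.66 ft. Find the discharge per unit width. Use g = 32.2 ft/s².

q = 35.9 ft²/s

For a rectangular channel the momentum equation gives q² = ½·g·y₁·y₂·(y₁ + y₂) = ½×32.2×1.48×6.66×8.14 = 1292.
q = √1292 = 35.9 ft²/s.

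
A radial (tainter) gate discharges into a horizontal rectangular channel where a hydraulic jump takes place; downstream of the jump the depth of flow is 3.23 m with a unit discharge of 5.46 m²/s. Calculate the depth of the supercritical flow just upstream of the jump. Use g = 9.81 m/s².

V₂ = q/y₂ = 5.46/3.23 = 1.69 m/s; Fr₂ = V₂/√(g·y₂) = 0.300.
The Bélanger relation is symmetric: y₁/y₂ = ½[√(1 + 8Fr₂²) − 1] = ½[√1.721 − 1] = 0.156.
y₁ = 0.156 × 3.23 = 0.504 m.

y₁ = 0.504 m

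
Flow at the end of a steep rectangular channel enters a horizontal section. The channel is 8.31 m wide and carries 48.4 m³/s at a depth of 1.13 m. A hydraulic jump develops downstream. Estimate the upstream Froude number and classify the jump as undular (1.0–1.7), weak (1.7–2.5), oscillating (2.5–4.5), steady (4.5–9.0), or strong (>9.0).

Fr₁ = 1.55; undular jump

q = Q/b = 48.4/8.31 = 5.82 m²/s; V₁ = q/y₁ = 5.15 m/s. Fr₁ = V₁/√(g·y₁) = 1.55.
Fr₁ = 1.55 lies in the undular range.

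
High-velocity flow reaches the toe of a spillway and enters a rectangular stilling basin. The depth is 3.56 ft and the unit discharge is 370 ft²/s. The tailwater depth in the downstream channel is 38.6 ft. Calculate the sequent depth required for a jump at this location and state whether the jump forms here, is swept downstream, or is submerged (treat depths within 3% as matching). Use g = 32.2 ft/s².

y₂ = 47.1 ft; the jump is swept downstream

V₁ = q/y₁ = 370/3.56 = 104 ft/s. Fr₁ = V₁/√(g·y₁) = 104/√(32.2×3.56) = 9.71.
From the momentum equation for a rectangular channel, y₂/y₁ = ½[√(1 + 8Fr₁²) − 1] = ½[√754.9 − 1] = 13.2.
y₂ = 13.2 × 3.56 = 47.1 ft.
Tailwater y_tw = 38.6 ft: y_tw < y₂, so the jump is swept downstream.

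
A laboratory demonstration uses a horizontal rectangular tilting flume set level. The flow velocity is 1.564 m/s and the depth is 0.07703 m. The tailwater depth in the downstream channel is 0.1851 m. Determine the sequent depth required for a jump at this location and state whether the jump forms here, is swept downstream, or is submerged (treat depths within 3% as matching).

Fr₁ = V₁/√(g·y₁) = 1.564/√(9.81×0.07703) = 1.799.
By Bélanger, y₂/y₁ = ½[√(1 + 8Fr₁²) − 1] = ½[√26.896 − 1] = 2.093.
y₂ = 2.093 × 0.07703 = 0.1612 m.
Tailwater y_tw = 0.1851 m: y_tw > y₂, so the jump is submerged.

y₂ = 0.1612 m; the jump is submerged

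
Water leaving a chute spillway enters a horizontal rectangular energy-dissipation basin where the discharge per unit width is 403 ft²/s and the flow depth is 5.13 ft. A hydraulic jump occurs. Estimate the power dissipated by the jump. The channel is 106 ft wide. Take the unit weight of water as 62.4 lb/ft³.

P = 279475 hp

V₁ = q/y₁ = 403/5.13 = 78.6 ft/s. Fr₁ = V₁/√(g·y₁) = 78.6/√(32.2×5.13) = 6.11.
By Bélanger, y₂/y₁ = ½[√(1 + 8Fr₁²) − 1] = ½[√299.9 − 1] = 8.16.
y₂ = 8.16 × 5.13 = 41.9 ft.
Head loss: ΔE = (y₂ − y₁)³/(4y₁y₂) = (41.9 − 5.13)³/(4×5.13×41.9) = 49524/859 = 57.7 ft.
Q = q·b = 403 × 106 = 42718 cfs. P = γ·Q·ΔE/550 = 62.4 × 42718 × 57.7 / 550 = 279475 hp.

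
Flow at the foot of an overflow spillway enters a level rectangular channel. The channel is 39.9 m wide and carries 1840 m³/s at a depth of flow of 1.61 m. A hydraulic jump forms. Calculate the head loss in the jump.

q = Q/b = 1840/39.9 = 46.1 m²/s; V₁ = q/y₁ = 28.6 m/s. Fr₁ = V₁/√(g·y₁) = 7.21.
Sequent-depth ratio: y₂/y₁ = ½[√(1 + 8Fr₁²) − 1] = ½[√416.6 − 1] = 9.70.
y₂ = 9.70 × 1.61 = 15.6 m.
V₂ = q/y₂ = 46.1/15.6 = 2.95 m/s. E₁ = y₁ + V₁²/2g = 43.4 m; E₂ = y₂ + V₂²/2g = 16.1 m. ΔE = E₁ − E₂ = 27.4 m.

ΔE = 27.4 m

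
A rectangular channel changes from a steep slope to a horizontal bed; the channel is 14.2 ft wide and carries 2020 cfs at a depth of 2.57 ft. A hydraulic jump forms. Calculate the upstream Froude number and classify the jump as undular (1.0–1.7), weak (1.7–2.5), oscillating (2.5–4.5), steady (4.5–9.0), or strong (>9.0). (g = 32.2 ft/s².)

q = Q/b = 2020/14.2 = 142 ft²/s; V₁ = q/y₁ = 55.4 ft/s. Fr₁ = V₁/√(g·y₁) = 6.08.
Fr₁ = 6.08 lies in the steady range.

Fr₁ = 6.08; steady jump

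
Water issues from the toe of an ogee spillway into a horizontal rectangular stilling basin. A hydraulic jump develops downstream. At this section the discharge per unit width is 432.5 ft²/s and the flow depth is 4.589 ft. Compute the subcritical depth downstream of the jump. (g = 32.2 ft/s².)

V₁ = q/y₁ = 432.5/4.589 = 94.25 ft/s. Fr₁ = V₁/√(g·y₁) = 94.25/√(32.2×4.589) = 7.753.
Conjugate-depth relation: y₂/y₁ = ½[√(1 + 8Fr₁²) − 1] = ½[√481.90 − 1] = 10.48.
y₂ = 10.48 × 4.589 = 48.07 ft.

y₂ = 48.07 ft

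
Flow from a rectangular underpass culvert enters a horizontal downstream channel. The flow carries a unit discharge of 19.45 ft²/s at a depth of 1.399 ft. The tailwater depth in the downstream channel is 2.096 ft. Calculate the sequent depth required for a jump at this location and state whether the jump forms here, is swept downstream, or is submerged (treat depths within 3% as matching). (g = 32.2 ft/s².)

y₂ = 3.458 ft; the jump is swept downstream

V₁ = q/y₁ = 19.45/1.399 = 13.90 ft/s. Fr₁ = V₁/√(g·y₁) = 13.90/√(32.2×1.399) = 2.071.
Sequent-depth ratio: y₂/y₁ = ½[√(1 + 8Fr₁²) − 1] = ½[√35.326 − 1] = 2.472.
y₂ = 2.472 × 1.399 = 3.458 ft.
Tailwater y_tw = 2.096 ft: y_tw < y₂, so the jump is swept downstream.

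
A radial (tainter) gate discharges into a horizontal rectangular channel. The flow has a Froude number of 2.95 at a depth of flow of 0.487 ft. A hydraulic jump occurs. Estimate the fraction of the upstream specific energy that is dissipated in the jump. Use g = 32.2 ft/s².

Fr₁ = 2.95 (given).
Conjugate-depth relation: y₂/y₁ = ½[√(1 + 8Fr₁²) − 1] = ½[√70.62 − 1] = 3.70.
y₂ = 3.70 × 0.487 = 1.80 ft.
E₁ = y₁(1 + Fr₁²/2) = 0.487×(1 + 2.95²/2) = 2.61 ft. ΔE = (y₂ − y₁)³/(4y₁y₂) = 0.649 ft. ΔE/E₁ = 0.649/2.61 = 0.249.

ΔE/E₁ = 0.249 (24.9%)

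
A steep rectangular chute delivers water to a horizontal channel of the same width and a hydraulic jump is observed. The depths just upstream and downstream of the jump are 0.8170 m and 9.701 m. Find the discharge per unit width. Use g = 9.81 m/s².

For a rectangular channel the momentum equation gives q² = ½·g·y₁·y₂·(y₁ + y₂) = ½×9.81×0.8170×9.701×10.52 = 408.9.
q = √408.9 = 20.22 m²/s.

q = 20.22 m²/s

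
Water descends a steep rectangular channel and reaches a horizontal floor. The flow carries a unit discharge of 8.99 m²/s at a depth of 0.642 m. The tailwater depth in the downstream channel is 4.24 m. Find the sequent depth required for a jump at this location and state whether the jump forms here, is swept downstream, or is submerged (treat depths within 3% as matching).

y₂ = 4.76 m; the jump is swept downstream

V₁ = q/y₁ = 8.99/0.642 = 14.0 m/s. Fr₁ = V₁/√(g·y₁) = 14.0/√(9.81×0.642) = 5.58.
By Bélanger, y₂/y₁ = ½[√(1 + 8Fr₁²) − 1] = ½[√250.1 − 1] = 7.41.
y₂ = 7.41 × 0.642 = 4.76 m.
Tailwater y_tw = 4.24 m: y_tw < y₂, so the jump is swept downstream.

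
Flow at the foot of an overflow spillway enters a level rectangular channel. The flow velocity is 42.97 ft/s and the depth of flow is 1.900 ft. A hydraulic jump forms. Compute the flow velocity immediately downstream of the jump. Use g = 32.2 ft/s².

Fr₁ = V₁/√(g·y₁) = 42.97/√(32.2×1.900) = 5.494.
Sequent-depth ratio: y₂/y₁ = ½[√(1 + 8Fr₁²) − 1] = ½[√242.44 − 1] = 7.285.
y₂ = 7.285 × 1.900 = 13.84 ft.
q = V₁·y₁ = 42.97 × 1.900 = 81.64 ft²/s.
V₂ = q/y₂ = 81.64/13.84 = 5.898 ft/s.

V₂ = 5.898 ft/s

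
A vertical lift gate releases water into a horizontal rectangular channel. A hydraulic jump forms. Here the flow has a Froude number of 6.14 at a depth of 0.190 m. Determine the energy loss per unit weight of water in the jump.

Fr₁ = 6.14 (given).
Bélanger equation: y₂/y₁ = ½[√(1 + 8Fr₁²) − 1] = ½[√302.6 − 1] = 8.20.
y₂ = 8.20 × 0.190 = 1.56 m.
V₁ = Fr₁·√(g·y₁) = 6.14×√(9.81×0.190) = 8.38 m/s; q = V₁·y₁ = 1.59 m²/s. V₂ = q/y₂ = 1.59/1.56 = 1.02 m/s. E₁ = y₁ + V₁²/2g = 3.77 m; E₂ = y₂ + V₂²/2g = 1.61 m. ΔE = E₁ − E₂ = 2.16 m.

ΔE = 2.16 m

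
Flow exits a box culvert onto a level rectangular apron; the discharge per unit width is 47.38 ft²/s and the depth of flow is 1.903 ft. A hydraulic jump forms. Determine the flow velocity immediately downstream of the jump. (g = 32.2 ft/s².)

V₂ = 6.185 ft/s

V₁ = q/y₁ = 47.38/1.903 = 24.90 ft/s. Fr₁ = V₁/√(g·y₁) = 24.90/√(32.2×1.903) = 3.181.
Conjugate-depth relation: y₂/y₁ = ½[√(1 + 8Fr₁²) − 1] = ½[√81.930 − 1] = 4.026.
y₂ = 4.026 × 1.903 = 7.661 ft.
V₂ = q/y₂ = 47.38/7.661 = 6.185 ft/s.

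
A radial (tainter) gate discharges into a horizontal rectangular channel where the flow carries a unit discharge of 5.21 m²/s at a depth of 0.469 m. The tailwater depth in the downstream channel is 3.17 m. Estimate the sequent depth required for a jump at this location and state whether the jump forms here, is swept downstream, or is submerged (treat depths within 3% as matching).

V₁ = q/y₁ = 5.21/0.469 = 11.1 m/s. Fr₁ = V₁/√(g·y₁) = 11.1/√(9.81×0.469) = 5.18.
Bélanger equation: y₂/y₁ = ½[√(1 + 8Fr₁²) − 1] = ½[√215.6 − 1] = 6.84.
y₂ = 6.84 × 0.469 = 3.21 m.
Tailwater y_tw = 3.17 m: y_tw ≈ y₂, so the jump forms here.

y₂ = 3.21 m; the jump forms here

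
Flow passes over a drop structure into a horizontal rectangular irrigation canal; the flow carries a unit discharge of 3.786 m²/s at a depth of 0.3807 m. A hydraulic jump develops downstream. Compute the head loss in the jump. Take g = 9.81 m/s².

V₁ = q/y₁ = 3.786/0.3807 = 9.945 m/s. Fr₁ = V₁/√(g·y₁) = 9.945/√(9.81×0.3807) = 5.146.
From the momentum equation for a rectangular channel, y₂/y₁ = ½[√(1 + 8Fr₁²) − 1] = ½[√212.85 − 1] = 6.795.
y₂ = 6.795 × 0.3807 = 2.587 m.
V₂ = q/y₂ = 3.786/2.587 = 1.464 m/s. E₁ = y₁ + V₁²/2g = 5.421 m; E₂ = y₂ + V₂²/2g = 2.696 m. ΔE = E₁ − E₂ = 2.726 m.

ΔE = 2.726 m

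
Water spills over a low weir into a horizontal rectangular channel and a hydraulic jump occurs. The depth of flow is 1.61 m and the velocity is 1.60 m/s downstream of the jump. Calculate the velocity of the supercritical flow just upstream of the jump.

Fr₂ = V₂/√(g·y₂) = 1.60/√(9.81×1.61) = 0.403.
Applying the sequent-depth relation in reverse, y₁/y₂ = ½[√(1 + 8Fr₂²) − 1] = ½[√2.297 − 1] = 0.258.
y₁ = 0.258 × 1.61 = 0.415 m.
V₁ = q/y₁ = 2.58/0.415 = 6.21 m/s.

V₁ = 6.21 m/s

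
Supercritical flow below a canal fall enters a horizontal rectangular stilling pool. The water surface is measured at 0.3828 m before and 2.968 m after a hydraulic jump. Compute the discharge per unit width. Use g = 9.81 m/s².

q = 4.321 m²/s

For a rectangular channel the momentum equation gives q² = ½·g·y₁·y₂·(y₁ + y₂) = ½×9.81×0.3828×2.968×3.351 = 18.67.
q = √18.67 = 4.321 m²/s.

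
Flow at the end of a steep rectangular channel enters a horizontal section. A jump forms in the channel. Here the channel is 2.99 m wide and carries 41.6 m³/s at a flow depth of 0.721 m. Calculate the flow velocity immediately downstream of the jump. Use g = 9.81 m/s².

V₂ = 1.97 m/s

q = Q/b = 41.6/2.99 = 13.9 m²/s; V₁ = q/y₁ = 19.3 m/s. Fr₁ = V₁/√(g·y₁) = 7.26.
From the momentum equation for a rectangular channel, y₂/y₁ = ½[√(1 + 8Fr₁²) − 1] = ½[√422.2 − 1] = 9.77.
y₂ = 9.77 × 0.721 = 7.05 m.
V₂ = q/y₂ = 13.9/7.05 = 1.97 m/s.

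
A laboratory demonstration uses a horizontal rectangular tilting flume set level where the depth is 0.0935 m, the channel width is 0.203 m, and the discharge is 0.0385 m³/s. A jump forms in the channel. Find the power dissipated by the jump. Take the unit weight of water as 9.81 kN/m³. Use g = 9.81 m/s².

P = 0.0126 kW

q = Q/b = 0.0385/0.203 = 0.190 m²/s; V₁ = q/y₁ = 2.03 m/s. Fr₁ = V₁/√(g·y₁) = 2.12.
Conjugate-depth relation: y₂/y₁ = ½[√(1 + 8Fr₁²) − 1] = ½[√36.89 − 1] = 2.54.
y₂ = 2.54 × 0.0935 = 0.237 m.
V₂ = q/y₂ = 0.190/0.237 = 0.800 m/s. E₁ = y₁ + V₁²/2g = 0.303 m; E₂ = y₂ + V₂²/2g = 0.270 m. ΔE = E₁ − E₂ = 0.0334 m.
P = γ·Q·ΔE = 9.81 × 0.0385 × 0.0334 = 0.0126 kW.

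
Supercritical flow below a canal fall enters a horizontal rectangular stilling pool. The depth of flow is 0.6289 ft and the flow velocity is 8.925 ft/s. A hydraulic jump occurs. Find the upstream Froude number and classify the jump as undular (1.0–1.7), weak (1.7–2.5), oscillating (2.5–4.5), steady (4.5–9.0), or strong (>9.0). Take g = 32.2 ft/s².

Fr₁ = V₁/√(g·y₁) = 8.925/√(32.2×0.6289) = 1.983.
Fr₁ = 1.983 lies in the weak range.

Fr₁ = 1.983; weak jump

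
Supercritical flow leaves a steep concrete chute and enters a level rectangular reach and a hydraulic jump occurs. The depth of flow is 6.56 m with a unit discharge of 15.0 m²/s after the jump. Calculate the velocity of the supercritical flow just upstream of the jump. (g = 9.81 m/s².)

V₂ = q/y₂ = 15.0/6.56 = 2.29 m/s; Fr₂ = V₂/√(g·y₂) = 0.285.
From the momentum equation (using Fr₂), y₁/y₂ = ½[√(1 + 8Fr₂²) − 1] = ½[√1.650 − 1] = 0.142.
y₁ = 0.142 × 6.56 = 0.933 m.
V₁ = q/y₁ = 15.0/0.933 = 16.1 m/s.

V₁ = 16.1 m/s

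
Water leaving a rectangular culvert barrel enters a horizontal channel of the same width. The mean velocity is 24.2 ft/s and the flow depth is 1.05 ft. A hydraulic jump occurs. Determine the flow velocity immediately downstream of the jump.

V₂ = 4.48 ft/s

Fr₁ = V₁/√(g·y₁) = 24.2/√(32.2×1.05) = 4.16.
Sequent-depth ratio: y₂/y₁ = ½[√(1 + 8Fr₁²) − 1] = ½[√139.6 − 1] = 5.41.
y₂ = 5.41 × 1.05 = 5.68 ft.
q = V₁·y₁ = 24.2 × 1.05 = 25.4 ft²/s.
V₂ = q/y₂ = 25.4/5.68 = 4.48 ft/s.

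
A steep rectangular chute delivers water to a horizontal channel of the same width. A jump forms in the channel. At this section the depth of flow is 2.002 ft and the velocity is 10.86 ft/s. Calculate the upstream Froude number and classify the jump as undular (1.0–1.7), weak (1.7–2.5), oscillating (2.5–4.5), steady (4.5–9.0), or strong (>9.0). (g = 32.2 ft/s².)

Fr₁ = V₁/√(g·y₁) = 10.86/√(32.2×2.002) = 1.353.
Fr₁ = 1.353 lies in the undular range.

Fr₁ = 1.353; undular jump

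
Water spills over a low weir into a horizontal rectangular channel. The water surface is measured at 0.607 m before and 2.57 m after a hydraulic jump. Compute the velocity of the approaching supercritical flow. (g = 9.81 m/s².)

For a rectangular channel the momentum equation gives q² = ½·g·y₁·y₂·(y₁ + y₂) = ½×9.81×0.607×2.57×3.18 = 24.3.
q = √24.3 = 4.93 m²/s.
V₁ = q/y₁ = 4.93/0.607 = 8.12 m/s.

V₁ = 8.12 m/s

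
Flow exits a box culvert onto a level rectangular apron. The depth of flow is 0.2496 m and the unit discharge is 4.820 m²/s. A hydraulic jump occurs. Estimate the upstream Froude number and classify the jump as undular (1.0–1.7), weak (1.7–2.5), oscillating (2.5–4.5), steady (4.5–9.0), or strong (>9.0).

Fr₁ = 12.34; strong jump

V₁ = q/y₁ = 4.820/0.2496 = 19.31 m/s. Fr₁ = V₁/√(g·y₁) = 19.31/√(9.81×0.2496) = 12.34.
Fr₁ = 12.34 lies in the strong range.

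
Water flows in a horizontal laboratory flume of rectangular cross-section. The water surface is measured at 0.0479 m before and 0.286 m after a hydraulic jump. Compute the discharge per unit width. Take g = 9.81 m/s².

For a rectangular channel the momentum equation gives q² = ½·g·y₁·y₂·(y₁ + y₂) = ½×9.81×0.0479×0.286×0.334 = 0.0224.
q = √0.0224 = 0.150 m²/s.

q = 0.150 m²/s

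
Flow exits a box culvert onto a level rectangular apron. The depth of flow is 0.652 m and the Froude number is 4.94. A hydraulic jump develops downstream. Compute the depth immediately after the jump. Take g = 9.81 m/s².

y₂ = 4.24 m

Fr₁ = 4.94 (given).
From the momentum equation for a rectangular channel, y₂/y₁ = ½[√(1 + 8Fr₁²) − 1] = ½[√196.2 − 1] = 6.50.
y₂ = 6.50 × 0.652 = 4.24 m.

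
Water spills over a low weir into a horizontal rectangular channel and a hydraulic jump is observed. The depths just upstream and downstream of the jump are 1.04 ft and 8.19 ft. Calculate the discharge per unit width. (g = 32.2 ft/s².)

q = 35.6 ft²/s

For a rectangular channel the momentum equation gives q² = ½·g·y₁·y₂·(y₁ + y₂) = ½×32.2×1.04×8.19×9.23 = 1266.
q = √1266 = 35.6 ft²/s.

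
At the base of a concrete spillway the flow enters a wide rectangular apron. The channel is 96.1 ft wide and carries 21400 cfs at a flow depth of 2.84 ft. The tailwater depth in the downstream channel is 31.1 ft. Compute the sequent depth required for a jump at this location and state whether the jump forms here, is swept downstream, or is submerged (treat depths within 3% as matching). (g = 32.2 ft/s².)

y₂ = 31.5 ft; the jump forms here

q = Q/b = 21400/96.1 = 223 ft²/s; V₁ = q/y₁ = 78.4 ft/s. Fr₁ = V₁/√(g·y₁) = 8.20.
By Bélanger, y₂/y₁ = ½[√(1 + 8Fr₁²) − 1] = ½[√538.8 − 1] = 11.1.
y₂ = 11.1 × 2.84 = 31.5 ft.
Tailwater y_tw = 31.1 ft: y_tw ≈ y₂, so the jump forms here.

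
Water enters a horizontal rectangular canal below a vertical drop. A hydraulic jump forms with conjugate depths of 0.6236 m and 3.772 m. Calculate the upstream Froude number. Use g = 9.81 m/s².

For a rectangular channel the momentum equation gives q² = ½·g·y₁·y₂·(y₁ + y₂) = ½×9.81×0.6236×3.772×4.396 = 50.71.
q = √50.71 = 7.121 m²/s.
V₁ = q/y₁ = 11.42 m/s; Fr₁ = V₁/√(g·y₁) = 4.617.

Fr₁ = 4.617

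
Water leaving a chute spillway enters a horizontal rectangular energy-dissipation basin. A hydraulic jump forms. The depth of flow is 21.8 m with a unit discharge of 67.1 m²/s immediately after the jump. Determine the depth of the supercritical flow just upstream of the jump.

V₂ = q/y₂ = 67.1/21.8 = 3.08 m/s; Fr₂ = V₂/√(g·y₂) = 0.210.
From the momentum equation (using Fr₂), y₁/y₂ = ½[√(1 + 8Fr₂²) − 1] = ½[√1.354 − 1] = 0.0819.
y₁ = 0.0819 × 21.8 = 1.79 m.

y₁ = 1.79 m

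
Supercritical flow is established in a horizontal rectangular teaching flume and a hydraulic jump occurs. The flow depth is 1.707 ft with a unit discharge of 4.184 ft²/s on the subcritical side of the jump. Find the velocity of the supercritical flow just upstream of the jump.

V₁ = 13.28 ft/s

V₂ = q/y₂ = 4.184/1.707 = 2.451 ft/s; Fr₂ = V₂/√(g·y₂) = 0.3306.
The Bélanger relation is symmetric: y₁/y₂ = ½[√(1 + 8Fr₂²) − 1] = ½[√1.8744 − 1] = 0.1845.
y₁ = 0.1845 × 1.707 = 0.3150 ft.
V₁ = q/y₁ = 4.184/0.3150 = 13.28 ft/s.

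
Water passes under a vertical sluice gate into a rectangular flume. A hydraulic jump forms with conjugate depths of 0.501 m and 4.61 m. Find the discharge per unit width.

For a rectangular channel the momentum equation gives q² = ½·g·y₁·y₂·(y₁ + y₂) = ½×9.81×0.501×4.61×5.11 = 57.9.
q = √57.9 = 7.61 m²/s.

q = 7.61 m²/s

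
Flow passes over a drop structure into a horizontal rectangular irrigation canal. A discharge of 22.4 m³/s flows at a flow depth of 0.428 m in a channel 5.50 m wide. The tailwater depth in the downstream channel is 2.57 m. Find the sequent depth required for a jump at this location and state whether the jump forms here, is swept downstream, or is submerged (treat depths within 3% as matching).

y₂ = 2.61 m; the jump forms here

q = Q/b = 22.4/5.50 = 4.07 m²/s; V₁ = q/y₁ = 9.52 m/s. Fr₁ = V₁/√(g·y₁) = 4.64.
Conjugate-depth relation: y₂/y₁ = ½[√(1 + 8Fr₁²) − 1] = ½[√173.5 − 1] = 6.09.
y₂ = 6.09 × 0.428 = 2.61 m.
Tailwater y_tw = 2.57 m: y_tw ≈ y₂, so the jump forms here.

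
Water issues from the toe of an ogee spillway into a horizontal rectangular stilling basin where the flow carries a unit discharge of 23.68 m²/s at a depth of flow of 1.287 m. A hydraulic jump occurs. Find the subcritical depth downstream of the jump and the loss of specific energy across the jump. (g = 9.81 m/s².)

V₁ = q/y₁ = 23.68/1.287 = 18.40 m/s. Fr₁ = V₁/√(g·y₁) = 18.40/√(9.81×1.287) = 5.178.
Conjugate-depth relation: y₂/y₁ = ½[√(1 + 8Fr₁²) − 1] = ½[√215.51 − 1] = 6.840.
y₂ = 6.840 × 1.287 = 8.803 m.
V₂ = q/y₂ = 23.68/8.803 = 2.690 m/s. E₁ = y₁ + V₁²/2g = 18.54 m; E₂ = y₂ + V₂²/2g = 9.172 m. ΔE = E₁ − E₂ = 9.370 m.

y₂ = 8.803 m; ΔE = 9.370 m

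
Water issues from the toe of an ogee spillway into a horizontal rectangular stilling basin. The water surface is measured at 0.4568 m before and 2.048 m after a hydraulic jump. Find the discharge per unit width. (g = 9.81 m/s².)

q = 3.390 m²/s

For a rectangular channel the momentum equation gives q² = ½·g·y₁·y₂·(y₁ + y₂) = ½×9.81×0.4568×2.048×2.505 = 11.49.
q = √11.49 = 3.390 m²/s.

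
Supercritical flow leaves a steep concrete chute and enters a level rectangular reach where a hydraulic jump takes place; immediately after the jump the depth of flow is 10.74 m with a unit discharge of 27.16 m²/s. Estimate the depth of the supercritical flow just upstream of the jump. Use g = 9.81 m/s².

V₂ = q/y₂ = 27.16/10.74 = 2.529 m/s; Fr₂ = V₂/√(g·y₂) = 0.2464.
From the momentum equation (using Fr₂), y₁/y₂ = ½[√(1 + 8Fr₂²) − 1] = ½[√1.4856 − 1] = 0.1094.
y₁ = 0.1094 × 10.74 = 1.175 m.

y₁ = 1.175 m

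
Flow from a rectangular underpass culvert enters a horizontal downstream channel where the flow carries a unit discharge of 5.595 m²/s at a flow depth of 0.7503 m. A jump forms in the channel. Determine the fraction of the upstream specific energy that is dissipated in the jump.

ΔE/E₁ = 0.217 (21.7%)

V₁ = q/y₁ = 5.595/0.7503 = 7.457 m/s. Fr₁ = V₁/√(g·y₁) = 7.457/√(9.81×0.7503) = 2.749.
By Bélanger, y₂/y₁ = ½[√(1 + 8Fr₁²) − 1] = ½[√61.439 − 1] = 3.419.
y₂ = 3.419 × 0.7503 = 2.565 m.
E₁ = y₁ + V₁²/2g = 3.585 m. ΔE = (y₂ − y₁)³/(4y₁y₂) = 0.7767 m. ΔE/E₁ = 0.7767/3.585 = 0.217.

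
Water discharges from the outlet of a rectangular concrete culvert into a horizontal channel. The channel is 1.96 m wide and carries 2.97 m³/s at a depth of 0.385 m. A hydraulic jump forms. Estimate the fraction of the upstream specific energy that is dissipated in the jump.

ΔE/E₁ = 0.0949 (9.49%)

q = Q/b = 2.97/1.96 = 1.52 m²/s; V₁ = q/y₁ = 3.94 m/s. Fr₁ = V₁/√(g·y₁) = 2.03.
From the momentum equation for a rectangular channel, y₂/y₁ = ½[√(1 + 8Fr₁²) − 1] = ½[√33.81 − 1] = 2.41.
y₂ = 2.41 × 0.385 = 0.927 m.
E₁ = y₁ + V₁²/2g = 1.17 m. ΔE = (y₂ − y₁)³/(4y₁y₂) = 0.111 m. ΔE/E₁ = 0.111/1.17 = 0.0949.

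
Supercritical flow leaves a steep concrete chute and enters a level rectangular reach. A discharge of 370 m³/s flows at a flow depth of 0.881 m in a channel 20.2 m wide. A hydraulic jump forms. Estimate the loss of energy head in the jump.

ΔE = 14.3 m

q = Q/b = 370/20.2 = 18.3 m²/s; V₁ = q/y₁ = 20.8 m/s. Fr₁ = V₁/√(g·y₁) = 7.07.
Bélanger equation: y₂/y₁ = ½[√(1 + 8Fr₁²) − 1] = ½[√401.1 − 1] = 9.51.
y₂ = 9.51 × 0.881 = 8.38 m.
V₂ = q/y₂ = 18.3/8.38 = 2.19 m/s. E₁ = y₁ + V₁²/2g = 22.9 m; E₂ = y₂ + V₂²/2g = 8.63 m. ΔE = E₁ − E₂ = 14.3 m.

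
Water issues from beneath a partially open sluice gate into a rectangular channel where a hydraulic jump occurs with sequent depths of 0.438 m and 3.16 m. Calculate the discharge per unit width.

q = 4.94 m²/s

For a rectangular channel the momentum equation gives q² = ½·g·y₁·y₂·(y₁ + y₂) = ½×9.81×0.438×3.16×3.60 = 24.4.
q = √24.4 = 4.94 m²/s.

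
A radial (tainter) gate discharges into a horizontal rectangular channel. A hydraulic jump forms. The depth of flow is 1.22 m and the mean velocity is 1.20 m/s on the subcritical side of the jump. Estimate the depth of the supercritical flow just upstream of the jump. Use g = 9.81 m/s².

y₁ = 0.245 m

Fr₂ = V₂/√(g·y₂) = 1.20/√(9.81×1.22) = 0.347.
From the momentum equation (using Fr₂), y₁/y₂ = ½[√(1 + 8Fr₂²) − 1] = ½[√1.963 − 1] = 0.200.
y₁ = 0.200 × 1.22 = 0.245 m.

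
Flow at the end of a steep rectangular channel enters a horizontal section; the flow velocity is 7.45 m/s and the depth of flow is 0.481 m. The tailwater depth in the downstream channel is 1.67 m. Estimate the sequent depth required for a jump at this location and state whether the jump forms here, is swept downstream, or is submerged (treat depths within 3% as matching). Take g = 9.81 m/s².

Fr₁ = V₁/√(g·y₁) = 7.45/√(9.81×0.481) = 3.43.
Bélanger equation: y₂/y₁ = ½[√(1 + 8Fr₁²) − 1] = ½[√95.10 − 1] = 4.38.
y₂ = 4.38 × 0.481 = 2.10 m.
Tailwater y_tw = 1.67 m: y_tw < y₂, so the jump is swept downstream.

y₂ = 2.10 m; the jump is swept downstream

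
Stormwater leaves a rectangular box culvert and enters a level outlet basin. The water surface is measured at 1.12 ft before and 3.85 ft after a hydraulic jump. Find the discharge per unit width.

q = 18.6 ft²/s

For a rectangular channel the momentum equation gives q² = ½·g·y₁·y₂·(y₁ + y₂) = ½×32.2×1.12×3.85×4.97 = 345.
q = √345 = 18.6 ft²/s.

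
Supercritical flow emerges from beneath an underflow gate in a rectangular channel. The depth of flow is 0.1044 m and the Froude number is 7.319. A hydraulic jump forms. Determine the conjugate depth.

Fr₁ = 7.319 (given).
Bélanger equation: y₂/y₁ = ½[√(1 + 8Fr₁²) − 1] = ½[√429.54 − 1] = 9.863.
y₂ = 9.863 × 0.1044 = 1.030 m.

y₂ = 1.030 m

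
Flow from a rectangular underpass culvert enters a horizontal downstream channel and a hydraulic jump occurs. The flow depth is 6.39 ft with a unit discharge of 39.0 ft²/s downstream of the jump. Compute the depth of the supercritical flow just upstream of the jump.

V₂ = q/y₂ = 39.0/6.39 = 6.10 ft/s; Fr₂ = V₂/√(g·y₂) = 0.425.
The Bélanger relation is symmetric: y₁/y₂ = ½[√(1 + 8Fr₂²) − 1] = ½[√2.448 − 1] = 0.282.
y₁ = 0.282 × 6.39 = 1.80 ft.

y₁ = 1.80 ft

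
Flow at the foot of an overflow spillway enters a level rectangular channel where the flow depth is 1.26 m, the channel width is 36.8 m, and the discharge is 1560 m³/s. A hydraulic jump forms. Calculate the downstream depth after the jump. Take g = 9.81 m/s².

q = Q/b = 1560/36.8 = 42.4 m²/s; V₁ = q/y₁ = 33.6 m/s. Fr₁ = V₁/√(g·y₁) = 9.57.
By Bélanger, y₂/y₁ = ½[√(1 + 8Fr₁²) − 1] = ½[√733.6 − 1] = 13.0.
y₂ = 13.0 × 1.26 = 16.4 m.

y₂ = 16.4 m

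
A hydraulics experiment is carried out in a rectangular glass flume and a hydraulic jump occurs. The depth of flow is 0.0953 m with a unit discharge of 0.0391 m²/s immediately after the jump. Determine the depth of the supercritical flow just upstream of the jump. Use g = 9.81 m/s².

V₂ = q/y₂ = 0.0391/0.0953 = 0.410 m/s; Fr₂ = V₂/√(g·y₂) = 0.424.
The Bélanger relation is symmetric: y₁/y₂ = ½[√(1 + 8Fr₂²) − 1] = ½[√2.440 − 1] = 0.281.
y₁ = 0.281 × 0.0953 = 0.0268 m.

y₁ = 0.0268 m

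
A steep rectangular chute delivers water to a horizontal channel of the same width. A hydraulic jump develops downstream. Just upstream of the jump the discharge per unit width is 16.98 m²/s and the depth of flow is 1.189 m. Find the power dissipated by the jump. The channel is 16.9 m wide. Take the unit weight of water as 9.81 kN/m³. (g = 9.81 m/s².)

P = 13428 kW

V₁ = q/y₁ = 16.98/1.189 = 14.28 m/s. Fr₁ = V₁/√(g·y₁) = 14.28/√(9.81×1.189) = 4.181.
Bélanger equation: y₂/y₁ = ½[√(1 + 8Fr₁²) − 1] = ½[√140.88 − 1] = 5.435.
y₂ = 5.435 × 1.189 = 6.462 m.
V₂ = q/y₂ = 16.98/6.462 = 2.628 m/s. E₁ = y₁ + V₁²/2g = 11.58 m; E₂ = y₂ + V₂²/2g = 6.814 m. ΔE = E₁ − E₂ = 4.770 m.
Q = q·b = 16.98 × 16.9 = 287.0 m³/s. P = γ·Q·ΔE = 9.81 × 287.0 × 4.770 = 13428 kW.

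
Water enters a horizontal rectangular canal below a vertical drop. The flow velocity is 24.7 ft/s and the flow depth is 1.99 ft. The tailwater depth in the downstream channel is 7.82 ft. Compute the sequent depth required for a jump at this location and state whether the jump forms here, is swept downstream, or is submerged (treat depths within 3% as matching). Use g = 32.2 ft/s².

y₂ = 7.75 ft; the jump forms here

Fr₁ = V₁/√(g·y₁) = 24.7/√(32.2×1.99) = 3.09.
Conjugate-depth relation: y₂/y₁ = ½[√(1 + 8Fr₁²) − 1] = ½[√77.17 − 1] = 3.89.
y₂ = 3.89 × 1.99 = 7.75 ft.
Tailwater y_tw = 7.82 ft: y_tw ≈ y₂, so the jump forms here.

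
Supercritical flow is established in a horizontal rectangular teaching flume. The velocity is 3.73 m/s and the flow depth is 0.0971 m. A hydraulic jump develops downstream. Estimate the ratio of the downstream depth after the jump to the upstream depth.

y₂/y₁ = 4.93

Fr₁ = V₁/√(g·y₁) = 3.73/√(9.81×0.0971) = 3.82.
Bélanger equation: y₂/y₁ = ½[√(1 + 8Fr₁²) − 1] = ½[√117.8 − 1] = 4.93.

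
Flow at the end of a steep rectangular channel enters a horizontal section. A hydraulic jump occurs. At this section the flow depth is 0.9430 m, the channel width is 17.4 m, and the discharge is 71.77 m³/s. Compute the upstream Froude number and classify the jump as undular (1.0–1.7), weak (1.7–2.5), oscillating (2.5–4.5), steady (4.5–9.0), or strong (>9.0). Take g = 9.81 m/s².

Fr₁ = 1.438; undular jump

q = Q/b = 71.77/17.4 = 4.125 m²/s; V₁ = q/y₁ = 4.374 m/s. Fr₁ = V₁/√(g·y₁) = 1.438.
Fr₁ = 1.438 lies in the undular range.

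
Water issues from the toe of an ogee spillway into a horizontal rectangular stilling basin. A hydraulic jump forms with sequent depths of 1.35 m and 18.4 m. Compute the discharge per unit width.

For a rectangular channel the momentum equation gives q² = ½·g·y₁·y₂·(y₁ + y₂) = ½×9.81×1.35×18.4×19.8 = 2406.
q = √2406 = 49.1 m²/s.

q = 49.1 m²/s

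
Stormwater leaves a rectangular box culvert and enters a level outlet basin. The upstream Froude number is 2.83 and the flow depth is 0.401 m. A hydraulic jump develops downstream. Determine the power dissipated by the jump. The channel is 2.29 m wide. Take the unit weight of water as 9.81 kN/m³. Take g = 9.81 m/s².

Fr₁ = 2.83 (given).
Sequent-depth ratio: y₂/y₁ = ½[√(1 + 8Fr₁²) − 1] = ½[√65.07 − 1] = 3.53.
y₂ = 3.53 × 0.401 = 1.42 m.
V₁ = Fr₁·√(g·y₁) = 2.83×√(9.81×0.401) = 5.61 m/s; q = V₁·y₁ = 2.25 m²/s. V₂ = q/y₂ = 2.25/1.42 = 1.59 m/s. E₁ = y₁ + V₁²/2g = 2.01 m; E₂ = y₂ + V₂²/2g = 1.55 m. ΔE = E₁ − E₂ = 0.461 m.
Q = q·b = 2.25 × 2.29 = 5.15 m³/s. P = γ·Q·ΔE = 9.81 × 5.15 × 0.461 = 23.3 kW.

P = 23.3 kW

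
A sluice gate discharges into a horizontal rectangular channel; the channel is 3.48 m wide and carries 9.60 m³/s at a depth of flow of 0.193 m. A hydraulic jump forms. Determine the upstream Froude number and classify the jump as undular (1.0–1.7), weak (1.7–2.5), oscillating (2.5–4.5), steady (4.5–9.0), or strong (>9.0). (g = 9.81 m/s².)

Fr₁ = 10.4; strong jump

q = Q/b = 9.60/3.48 = 2.76 m²/s; V₁ = q/y₁ = 14.3 m/s. Fr₁ = V₁/√(g·y₁) = 10.4.
Fr₁ = 10.4 lies in the strong range.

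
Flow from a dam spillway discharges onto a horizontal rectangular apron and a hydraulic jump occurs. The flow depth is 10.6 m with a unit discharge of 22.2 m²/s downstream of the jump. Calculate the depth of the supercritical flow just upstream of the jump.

V₂ = q/y₂ = 22.2/10.6 = 2.09 m/s; Fr₂ = V₂/√(g·y₂) = 0.205.
From the momentum equation (using Fr₂), y₁/y₂ = ½[√(1 + 8Fr₂²) − 1] = ½[√1.337 − 1] = 0.0782.
y₁ = 0.0782 × 10.6 = 0.829 m.

y₁ = 0.829 m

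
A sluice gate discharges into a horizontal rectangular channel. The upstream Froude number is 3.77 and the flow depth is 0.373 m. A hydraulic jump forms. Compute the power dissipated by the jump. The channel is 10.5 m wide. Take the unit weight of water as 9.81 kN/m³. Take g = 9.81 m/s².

Fr₁ = 3.77 (given).
Sequent-depth ratio: y₂/y₁ = ½[√(1 + 8Fr₁²) − 1] = ½[√114.7 − 1] = 4.85.
y₂ = 4.85 × 0.373 = 1.81 m.
Head loss: ΔE = (y₂ − y₁)³/(4y₁y₂) = (1.81 − 0.373)³/(4×0.373×1.81) = 2.97/2.70 = 1.10 m.
V₁ = Fr₁·√(g·y₁) = 3.77×√(9.81×0.373) = 7.21 m/s; q = V₁·y₁ = 2.69 m²/s. Q = q·b = 2.69 × 10.5 = 28.2 m³/s. P = γ·Q·ΔE = 9.81 × 28.2 × 1.10 = 305 kW.

P = 305 kW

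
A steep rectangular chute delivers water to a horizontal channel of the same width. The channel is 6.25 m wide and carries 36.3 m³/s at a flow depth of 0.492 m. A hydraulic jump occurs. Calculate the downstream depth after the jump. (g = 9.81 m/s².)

y₂ = 3.50 m

q = Q/b = 36.3/6.25 = 5.81 m²/s; V₁ = q/y₁ = 11.8 m/s. Fr₁ = V₁/√(g·y₁) = 5.37.
From the momentum equation for a rectangular channel, y₂/y₁ = ½[√(1 + 8Fr₁²) − 1] = ½[√232.0 − 1] = 7.12.
y₂ = 7.12 × 0.492 = 3.50 m.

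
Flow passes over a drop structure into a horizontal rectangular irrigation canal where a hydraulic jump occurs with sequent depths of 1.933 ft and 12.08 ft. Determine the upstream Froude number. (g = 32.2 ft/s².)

Fr₁ = 4.759

For a rectangular channel the momentum equation gives q² = ½·g·y₁·y₂·(y₁ + y₂) = ½×32.2×1.933×12.08×14.01 = 5268.
q = √5268 = 72.58 ft²/s.
V₁ = q/y₁ = 37.55 ft/s; Fr₁ = V₁/√(g·y₁) = 4.759.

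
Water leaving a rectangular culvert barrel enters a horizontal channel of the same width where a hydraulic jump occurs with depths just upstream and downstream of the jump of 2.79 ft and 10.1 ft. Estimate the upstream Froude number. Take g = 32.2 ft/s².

For a rectangular channel the momentum equation gives q² = ½·g·y₁·y₂·(y₁ + y₂) = ½×32.2×2.79×10.1×12.9 = 5848.
q = √5848 = 76.5 ft²/s.
V₁ = q/y₁ = 27.4 ft/s; Fr₁ = V₁/√(g·y₁) = 2.89.

Fr₁ = 2.89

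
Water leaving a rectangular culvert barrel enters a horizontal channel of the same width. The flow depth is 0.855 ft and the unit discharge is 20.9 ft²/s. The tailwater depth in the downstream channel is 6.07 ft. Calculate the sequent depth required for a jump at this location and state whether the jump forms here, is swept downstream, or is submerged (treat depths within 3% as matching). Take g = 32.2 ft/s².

V₁ = q/y₁ = 20.9/0.855 = 24.4 ft/s. Fr₁ = V₁/√(g·y₁) = 24.4/√(32.2×0.855) = 4.66.
Conjugate-depth relation: y₂/y₁ = ½[√(1 + 8Fr₁²) − 1] = ½[√174.6 − 1] = 6.11.
y₂ = 6.11 × 0.855 = 5.22 ft.
Tailwater y_tw = 6.07 ft: y_tw > y₂, so the jump is submerged.

y₂ = 5.22 ft; the jump is submerged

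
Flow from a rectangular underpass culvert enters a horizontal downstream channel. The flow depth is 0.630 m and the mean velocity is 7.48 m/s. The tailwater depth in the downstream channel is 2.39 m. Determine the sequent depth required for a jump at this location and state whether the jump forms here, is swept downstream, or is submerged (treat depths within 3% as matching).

Fr₁ = V₁/√(g·y₁) = 7.48/√(9.81×0.630) = 3.01.
Bélanger equation: y₂/y₁ = ½[√(1 + 8Fr₁²) − 1] = ½[√73.42 − 1] = 3.78.
y₂ = 3.78 × 0.630 = 2.38 m.
Tailwater y_tw = 2.39 m: y_tw ≈ y₂, so the jump forms here.

y₂ = 2.38 m; the jump forms here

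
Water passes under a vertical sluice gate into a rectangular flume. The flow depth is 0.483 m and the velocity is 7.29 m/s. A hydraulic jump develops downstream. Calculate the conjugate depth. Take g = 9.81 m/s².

Fr₁ = V₁/√(g·y₁) = 7.29/√(9.81×0.483) = 3.35.
Bélanger equation: y₂/y₁ = ½[√(1 + 8Fr₁²) − 1] = ½[√90.73 − 1] = 4.26.
y₂ = 4.26 × 0.483 = 2.06 m.

y₂ = 2.06 m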